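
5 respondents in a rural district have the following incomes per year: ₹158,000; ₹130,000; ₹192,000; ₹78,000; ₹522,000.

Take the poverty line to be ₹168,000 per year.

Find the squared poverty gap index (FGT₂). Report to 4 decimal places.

Poor units: ₹78,000, ₹130,000, ₹158,000 (q = 3 of N = 5).
Shortfall ratios: (168000−78000)/168000 = 0.5357; (168000−130000)/168000 = 0.2262; (168000−158000)/168000 = 0.0595.
Squared: 0.2870; 0.0512; 0.0035.
Sum = 0.341695; P₂ = 0.341695 / 5 = 0.0683.

0.0683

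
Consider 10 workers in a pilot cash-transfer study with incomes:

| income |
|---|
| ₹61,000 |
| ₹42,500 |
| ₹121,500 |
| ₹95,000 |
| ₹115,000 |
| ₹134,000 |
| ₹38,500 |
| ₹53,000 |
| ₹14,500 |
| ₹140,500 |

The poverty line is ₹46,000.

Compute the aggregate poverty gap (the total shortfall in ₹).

₹42,500

Poor units: ₹14,500, ₹38,500, ₹42,500 (q = 3 of N = 10).
Individual gaps: 46000−14500 = 31500; 46000−38500 = 7500; 46000−42500 = 3500.
Aggregate gap = ₹42,500.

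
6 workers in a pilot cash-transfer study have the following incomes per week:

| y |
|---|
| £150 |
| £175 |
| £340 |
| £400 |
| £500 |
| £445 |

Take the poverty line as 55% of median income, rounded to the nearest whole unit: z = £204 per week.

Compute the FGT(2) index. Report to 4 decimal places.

Incomes under z: £150, £175 (q = 2 of N = 6).
Shortfall ratios: (204−150)/204 = 0.2647; (204−175)/204 = 0.1422.
Squared: 0.0701; 0.0202.
Sum = 0.090278; P₂ = 0.090278 / 6 = 0.0150.

0.0150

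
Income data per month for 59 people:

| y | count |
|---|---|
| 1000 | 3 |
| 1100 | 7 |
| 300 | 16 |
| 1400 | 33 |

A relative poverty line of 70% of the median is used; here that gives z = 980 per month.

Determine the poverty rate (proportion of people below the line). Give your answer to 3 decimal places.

0.271

16 of the 59 people have income below 980.
H = 16/59 = 0.271.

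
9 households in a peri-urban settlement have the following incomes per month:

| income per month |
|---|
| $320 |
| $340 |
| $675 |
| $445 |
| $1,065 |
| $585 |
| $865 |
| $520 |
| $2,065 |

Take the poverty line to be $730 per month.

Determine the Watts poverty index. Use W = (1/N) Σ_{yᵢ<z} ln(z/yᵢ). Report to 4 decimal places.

0.3025

Poor units: $320, $340, $445, $520, $585, $675 (q = 6 of N = 9).
Log gaps: ln(730/320) = 0.8247; ln(730/340) = 0.7641; ln(730/445) = 0.4950; ln(730/520) = 0.3392; ln(730/585) = 0.2214; ln(730/675) = 0.0783.
W = 2.722773 / 9 = 0.3025.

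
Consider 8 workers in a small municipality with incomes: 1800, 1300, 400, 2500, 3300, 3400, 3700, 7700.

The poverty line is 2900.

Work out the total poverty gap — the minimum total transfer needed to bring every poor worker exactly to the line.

Below z: 400, 1300, 1800, 2500 (q = 4 of N = 8).
Individual gaps: 2900−400 = 2500; 2900−1300 = 1600; 2900−1800 = 1100; 2900−2500 = 400.
Aggregate gap = 5600.

5600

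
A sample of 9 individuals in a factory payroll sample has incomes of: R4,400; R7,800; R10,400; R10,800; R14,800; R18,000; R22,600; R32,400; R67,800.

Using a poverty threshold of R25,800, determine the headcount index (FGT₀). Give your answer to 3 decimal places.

0.778

7 of the 9 individuals have income below R25,800.
H = 7/9 = 0.778.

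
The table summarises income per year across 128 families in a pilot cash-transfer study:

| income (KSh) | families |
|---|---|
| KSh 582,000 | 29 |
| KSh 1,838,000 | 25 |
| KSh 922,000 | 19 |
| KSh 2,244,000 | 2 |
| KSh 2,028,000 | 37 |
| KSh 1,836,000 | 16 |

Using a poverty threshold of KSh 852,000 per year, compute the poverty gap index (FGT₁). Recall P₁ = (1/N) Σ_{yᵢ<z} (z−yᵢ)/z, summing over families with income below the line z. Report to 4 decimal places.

Poor units: 29×KSh 582,000 (q = 29 of N = 128).
Normalized shortfalls: (852000−582000)/852000 = 0.3169 (×29).
Sum of shortfalls = 9.190141; P₁ averages over all N: 9.190141 / 128 = 0.0718.

0.0718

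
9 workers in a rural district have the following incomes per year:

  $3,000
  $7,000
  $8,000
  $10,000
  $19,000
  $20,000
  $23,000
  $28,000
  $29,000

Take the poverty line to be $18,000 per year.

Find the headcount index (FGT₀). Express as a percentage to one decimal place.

4 of the 9 workers have income below $18,000.
H = 4/9 = 44.4%.

44.4%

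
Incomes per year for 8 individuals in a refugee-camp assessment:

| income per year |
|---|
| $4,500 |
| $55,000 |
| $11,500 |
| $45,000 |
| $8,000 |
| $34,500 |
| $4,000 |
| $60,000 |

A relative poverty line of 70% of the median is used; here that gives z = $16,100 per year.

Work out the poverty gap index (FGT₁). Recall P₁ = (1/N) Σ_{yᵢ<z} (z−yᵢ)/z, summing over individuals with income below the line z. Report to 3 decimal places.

0.283

Below the line: $4,000, $4,500, $8,000, $11,500 (q = 4 of N = 8).
Normalized shortfalls: (16100−4000)/16100 = 0.7516; (16100−4500)/16100 = 0.7205; (16100−8000)/16100 = 0.5031; (16100−11500)/16100 = 0.2857.
Σ = 2.260870. Dividing by the full population N = 8 gives P₁ = 0.283.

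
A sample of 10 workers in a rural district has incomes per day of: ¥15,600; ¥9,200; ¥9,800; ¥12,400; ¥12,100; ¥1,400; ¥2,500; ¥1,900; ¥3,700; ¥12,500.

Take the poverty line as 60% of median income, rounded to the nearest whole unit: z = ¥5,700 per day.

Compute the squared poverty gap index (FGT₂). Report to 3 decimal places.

0.145

Poor units: ¥1,400, ¥1,900, ¥2,500, ¥3,700 (q = 4 of N = 10).
Gap ratios (z−y)/z: (5700−1400)/5700 = 0.7544; (5700−1900)/5700 = 0.6667; (5700−2500)/5700 = 0.5614; (5700−3700)/5700 = 0.3509.
Squared: 0.5691; 0.4444; 0.3152; 0.1231.
Sum = 1.451831; P₂ = 1.451831 / 10 = 0.145.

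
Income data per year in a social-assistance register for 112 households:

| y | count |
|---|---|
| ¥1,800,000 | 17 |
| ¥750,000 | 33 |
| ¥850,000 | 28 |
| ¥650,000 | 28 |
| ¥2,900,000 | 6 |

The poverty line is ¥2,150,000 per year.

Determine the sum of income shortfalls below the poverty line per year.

¥130,550,000

Below the line: 28×¥650,000, 33×¥750,000, 28×¥850,000, 17×¥1,800,000 (q = 106 of N = 112).
Individual gaps: 28×(2150000−650000) = 42000000; 33×(2150000−750000) = 46200000; 28×(2150000−850000) = 36400000; 17×(2150000−1800000) = 5950000.
Aggregate gap = ¥130,550,000.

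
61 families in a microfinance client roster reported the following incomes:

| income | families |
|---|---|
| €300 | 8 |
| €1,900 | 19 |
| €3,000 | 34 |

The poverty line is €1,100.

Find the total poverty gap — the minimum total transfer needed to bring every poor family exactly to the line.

Below the line: 8×€300 (q = 8 of N = 61).
Individual gaps: 8×(1100−300) = 6400.
Aggregate gap = €6,400.

€6,400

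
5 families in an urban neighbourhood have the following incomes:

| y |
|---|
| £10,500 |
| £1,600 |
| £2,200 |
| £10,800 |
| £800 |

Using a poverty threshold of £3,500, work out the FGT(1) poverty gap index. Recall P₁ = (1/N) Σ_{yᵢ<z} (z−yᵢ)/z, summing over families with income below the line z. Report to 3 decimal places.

Incomes under z: £800, £1,600, £2,200 (q = 3 of N = 5).
Shortfall ratios: (3500−800)/3500 = 0.7714; (3500−1600)/3500 = 0.5429; (3500−2200)/3500 = 0.3714.
Sum of shortfalls = 1.685714; P₁ averages over all N: 1.685714 / 5 = 0.337.

0.337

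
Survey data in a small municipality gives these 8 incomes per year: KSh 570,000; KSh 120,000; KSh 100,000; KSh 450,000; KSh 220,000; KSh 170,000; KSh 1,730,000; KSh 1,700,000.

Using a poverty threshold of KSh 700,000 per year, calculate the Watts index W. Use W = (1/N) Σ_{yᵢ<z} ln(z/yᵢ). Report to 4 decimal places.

0.8662

Below the line: KSh 100,000, KSh 120,000, KSh 170,000, KSh 220,000, KSh 450,000, KSh 570,000 (q = 6 of N = 8).
Log gaps: ln(700000/100000) = 1.9459; ln(700000/120000) = 1.7636; ln(700000/170000) = 1.4153; ln(700000/220000) = 1.1575; ln(700000/450000) = 0.4418; ln(700000/570000) = 0.2054.
W = 6.929510 / 8 = 0.8662.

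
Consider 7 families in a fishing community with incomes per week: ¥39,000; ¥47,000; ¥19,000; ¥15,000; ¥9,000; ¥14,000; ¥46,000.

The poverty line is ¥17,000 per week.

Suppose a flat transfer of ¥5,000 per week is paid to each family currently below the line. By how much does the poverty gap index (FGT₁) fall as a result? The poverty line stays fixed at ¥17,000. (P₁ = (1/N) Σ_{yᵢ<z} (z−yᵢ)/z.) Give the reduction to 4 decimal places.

Before: below the line — ¥9,000, ¥14,000, ¥15,000; poverty gap index (FGT₁) = 0.109244.
After the ¥5,000 transfer: below the line — ¥14,000; poverty gap index (FGT₁) = 0.025210.
Reduction = 0.109244 − 0.025210 = 0.0840.

0.0840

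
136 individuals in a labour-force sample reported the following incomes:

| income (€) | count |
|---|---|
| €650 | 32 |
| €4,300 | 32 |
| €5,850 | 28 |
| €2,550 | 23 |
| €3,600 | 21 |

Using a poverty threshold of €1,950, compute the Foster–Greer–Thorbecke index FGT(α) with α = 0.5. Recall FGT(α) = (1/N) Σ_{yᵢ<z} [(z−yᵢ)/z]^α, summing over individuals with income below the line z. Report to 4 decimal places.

Poor units: 32×€650 (q = 32 of N = 136).
Gap ratios (z−y)/z: (1950−650)/1950 = 0.6667 (×32).
Raised to α = 0.5: 0.81650 (×32).
Sum = 26.127891; FGT(0.5) = 26.127891 / 136 = 0.1921.

0.1921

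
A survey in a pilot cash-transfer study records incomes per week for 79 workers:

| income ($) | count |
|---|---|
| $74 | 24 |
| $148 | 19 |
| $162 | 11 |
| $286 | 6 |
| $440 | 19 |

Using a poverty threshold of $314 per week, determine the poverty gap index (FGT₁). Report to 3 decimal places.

Below the line: 24×$74, 19×$148, 11×$162, 6×$286 (q = 60 of N = 79).
Normalized shortfalls: (314−74)/314 = 0.7643 (×24); (314−148)/314 = 0.5287 (×19); (314−162)/314 = 0.4841 (×11); (314−286)/314 = 0.0892 (×6).
Σ = 34.248408. Dividing by the full population N = 79 gives P₁ = 0.434.

0.434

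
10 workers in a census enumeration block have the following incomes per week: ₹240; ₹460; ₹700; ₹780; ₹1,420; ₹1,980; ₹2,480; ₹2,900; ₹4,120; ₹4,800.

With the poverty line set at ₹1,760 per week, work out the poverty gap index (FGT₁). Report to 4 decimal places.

0.2955

Poor units: ₹240, ₹460, ₹700, ₹780, ₹1,420 (q = 5 of N = 10).
Relative gaps: (1760−240)/1760 = 0.8636; (1760−460)/1760 = 0.7386; (1760−700)/1760 = 0.6023; (1760−780)/1760 = 0.5568; (1760−1420)/1760 = 0.1932.
Σ = 2.954545. Dividing by the full population N = 10 gives P₁ = 0.2955.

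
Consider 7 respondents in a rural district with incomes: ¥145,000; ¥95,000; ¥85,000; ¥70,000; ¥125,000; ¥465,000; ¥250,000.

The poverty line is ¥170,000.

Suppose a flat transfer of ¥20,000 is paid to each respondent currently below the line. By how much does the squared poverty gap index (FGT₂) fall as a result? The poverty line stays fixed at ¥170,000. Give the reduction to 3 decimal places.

0.055

Before: below the line — ¥70,000, ¥85,000, ¥95,000, ¥125,000, ¥145,000; squared poverty gap index (FGT₂) = 0.12605.
After the ¥20,000 transfer: below the line — ¥90,000, ¥105,000, ¥115,000, ¥145,000, ¥165,000; squared poverty gap index (FGT₂) = 0.07069.
Reduction = 0.12605 − 0.07069 = 0.055.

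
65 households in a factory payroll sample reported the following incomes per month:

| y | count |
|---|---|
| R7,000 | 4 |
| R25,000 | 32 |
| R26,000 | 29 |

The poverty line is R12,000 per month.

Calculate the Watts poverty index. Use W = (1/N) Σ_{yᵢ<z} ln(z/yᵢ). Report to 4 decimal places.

0.0332

Poor units: 4×R7,000 (q = 4 of N = 65).
Log shortfalls: ln(12000/7000) = 0.5390 (×4).
W = 2.155986 / 65 = 0.0332.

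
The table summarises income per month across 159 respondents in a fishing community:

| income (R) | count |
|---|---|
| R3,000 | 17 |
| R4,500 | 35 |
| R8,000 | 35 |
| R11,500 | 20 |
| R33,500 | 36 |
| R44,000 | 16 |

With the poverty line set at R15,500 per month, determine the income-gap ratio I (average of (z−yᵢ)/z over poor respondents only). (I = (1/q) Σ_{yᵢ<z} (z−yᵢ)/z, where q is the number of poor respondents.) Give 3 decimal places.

Poor units: 17×R3,000, 35×R4,500, 35×R8,000, 20×R11,500 (q = 107 of N = 159).
Shortfall ratios (z−y)/z: 0.8065 (×17), 0.7097 (×35), 0.4839 (×35), 0.2581 (×20); sum = 60.645161.
The income-gap ratio divides by q (the poor only): 60.645161 / 107 = 0.567.

0.567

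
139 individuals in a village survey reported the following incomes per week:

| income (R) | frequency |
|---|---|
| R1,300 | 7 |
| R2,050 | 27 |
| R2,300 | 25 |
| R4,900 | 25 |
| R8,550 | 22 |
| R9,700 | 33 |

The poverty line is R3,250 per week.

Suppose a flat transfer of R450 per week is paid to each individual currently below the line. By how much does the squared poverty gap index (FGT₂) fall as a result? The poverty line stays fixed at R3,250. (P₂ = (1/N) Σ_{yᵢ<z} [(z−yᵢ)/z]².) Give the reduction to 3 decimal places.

Before: below the line — 7×R1,300, 27×R2,050, 25×R2,300; squared poverty gap index (FGT₂) = 0.05998.
After the R450 transfer: below the line — 7×R1,750, 27×R2,500, 25×R2,750; squared poverty gap index (FGT₂) = 0.02533.
Reduction = 0.05998 − 0.02533 = 0.035.

0.035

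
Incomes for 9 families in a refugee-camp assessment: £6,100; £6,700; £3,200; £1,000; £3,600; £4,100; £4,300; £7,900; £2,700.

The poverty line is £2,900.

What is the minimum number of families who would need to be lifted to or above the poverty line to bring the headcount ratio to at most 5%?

2

2 of the 9 families are poor, so H = 2/9 = 0.222.
A headcount ratio of at most 5% allows at most ⌊0.05 × 9⌋ = 0 poor families.
So at least 2 − 0 = 2 must be lifted.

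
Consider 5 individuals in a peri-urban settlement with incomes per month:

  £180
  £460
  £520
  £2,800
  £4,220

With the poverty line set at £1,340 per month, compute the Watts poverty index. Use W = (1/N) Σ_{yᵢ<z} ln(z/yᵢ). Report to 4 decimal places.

Below the line: £180, £460, £520 (q = 3 of N = 5).
ln(z/y) terms: ln(1340/180) = 2.0075; ln(1340/460) = 1.0692; ln(1340/520) = 0.9466.
W = 4.023263 / 5 = 0.8047.

0.8047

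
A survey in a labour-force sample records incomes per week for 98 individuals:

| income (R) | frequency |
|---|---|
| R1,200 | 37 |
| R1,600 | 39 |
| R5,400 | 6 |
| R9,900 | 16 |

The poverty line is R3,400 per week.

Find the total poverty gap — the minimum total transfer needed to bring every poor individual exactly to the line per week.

Incomes under z: 37×R1,200, 39×R1,600 (q = 76 of N = 98).
Individual gaps: 37×(3400−1200) = 81400; 39×(3400−1600) = 70200.
Aggregate gap = R151,600.

R151,600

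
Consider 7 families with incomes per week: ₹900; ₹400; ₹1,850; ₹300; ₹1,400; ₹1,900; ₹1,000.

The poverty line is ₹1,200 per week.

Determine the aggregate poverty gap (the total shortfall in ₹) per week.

Below the line: ₹300, ₹400, ₹900, ₹1,000 (q = 4 of N = 7).
Individual gaps: 1200−300 = 900; 1200−400 = 800; 1200−900 = 300; 1200−1000 = 200.
Aggregate gap = ₹2,200.

₹2,200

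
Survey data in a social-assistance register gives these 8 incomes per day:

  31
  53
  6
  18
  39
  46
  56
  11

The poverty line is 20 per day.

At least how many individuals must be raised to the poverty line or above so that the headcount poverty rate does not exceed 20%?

2

Currently q = 3 of N = 8 are below the line (H = 0.375).
A headcount ratio of at most 20% allows at most ⌊0.20 × 8⌋ = 1 poor individuals.
So at least 3 − 1 = 2 must be lifted.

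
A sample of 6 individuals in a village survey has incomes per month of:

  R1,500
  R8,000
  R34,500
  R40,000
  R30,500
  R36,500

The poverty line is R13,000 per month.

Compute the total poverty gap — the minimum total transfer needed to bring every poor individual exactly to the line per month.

Poor units: R1,500, R8,000 (q = 2 of N = 6).
Individual gaps: 13000−1500 = 11500; 13000−8000 = 5000.
Aggregate gap = R16,500.

R16,500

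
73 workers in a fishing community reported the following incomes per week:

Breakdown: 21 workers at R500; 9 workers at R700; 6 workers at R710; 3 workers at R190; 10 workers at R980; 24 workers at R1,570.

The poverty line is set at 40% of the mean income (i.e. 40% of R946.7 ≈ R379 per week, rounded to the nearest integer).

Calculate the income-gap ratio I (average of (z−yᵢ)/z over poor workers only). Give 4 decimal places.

0.4987

Incomes under z: 3×R190 (q = 3 of N = 73).
Relative gaps: 0.4987 (×3); sum = 1.496042.
The income-gap ratio divides by q (the poor only): 1.496042 / 3 = 0.4987.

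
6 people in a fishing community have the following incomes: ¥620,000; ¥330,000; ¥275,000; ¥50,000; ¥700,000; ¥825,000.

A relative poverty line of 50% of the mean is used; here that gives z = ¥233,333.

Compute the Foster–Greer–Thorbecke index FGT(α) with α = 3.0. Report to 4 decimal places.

Incomes under z: ¥50,000 (q = 1 of N = 6).
Relative gaps: (233333−50000)/233333 = 0.7857.
Raised to α = 3.0: 0.48506.
Sum = 0.485058; FGT(3.0) = 0.485058 / 6 = 0.0808.

0.0808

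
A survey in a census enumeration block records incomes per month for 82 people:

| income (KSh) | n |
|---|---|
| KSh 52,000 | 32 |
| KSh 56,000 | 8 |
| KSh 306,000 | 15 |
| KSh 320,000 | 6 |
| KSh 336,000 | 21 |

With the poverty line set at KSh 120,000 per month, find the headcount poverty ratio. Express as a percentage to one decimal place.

48.8%

40 of the 82 people have income below KSh 120,000.
H = 40/82 = 48.8%.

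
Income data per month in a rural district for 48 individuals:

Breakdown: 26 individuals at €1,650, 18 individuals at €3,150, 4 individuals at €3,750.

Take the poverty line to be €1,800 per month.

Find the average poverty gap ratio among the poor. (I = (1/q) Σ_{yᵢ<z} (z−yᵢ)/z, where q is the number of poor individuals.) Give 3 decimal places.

Below z: 26×€1,650 (q = 26 of N = 48).
Relative gaps: 0.0833 (×26); sum = 2.166667.
I averages over the q = 26 poor units only: 2.166667 / 26 = 0.083.

0.083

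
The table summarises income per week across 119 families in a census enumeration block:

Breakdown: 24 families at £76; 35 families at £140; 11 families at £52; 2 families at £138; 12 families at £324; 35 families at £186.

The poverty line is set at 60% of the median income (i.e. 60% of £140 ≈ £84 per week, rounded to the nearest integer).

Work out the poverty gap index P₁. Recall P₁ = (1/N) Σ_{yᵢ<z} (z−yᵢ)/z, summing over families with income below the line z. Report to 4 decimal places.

Incomes under z: 11×£52, 24×£76 (q = 35 of N = 119).
Shortfall ratios: (84−52)/84 = 0.3810 (×11); (84−76)/84 = 0.0952 (×24).
Sum of shortfalls = 6.476190; P₁ averages over all N: 6.476190 / 119 = 0.0544.

0.0544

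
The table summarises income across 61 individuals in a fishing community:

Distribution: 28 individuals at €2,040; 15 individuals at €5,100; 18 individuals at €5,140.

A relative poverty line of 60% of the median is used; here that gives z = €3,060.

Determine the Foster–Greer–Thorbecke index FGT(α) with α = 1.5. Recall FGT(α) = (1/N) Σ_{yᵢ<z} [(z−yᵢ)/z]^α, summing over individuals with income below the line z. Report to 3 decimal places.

Incomes under z: 28×€2,040 (q = 28 of N = 61).
Gap ratios (z−y)/z: (3060−2040)/3060 = 0.3333 (×28).
Raised to α = 1.5: 0.19245 (×28).
Sum = 5.388603; FGT(1.5) = 5.388603 / 61 = 0.088.

0.088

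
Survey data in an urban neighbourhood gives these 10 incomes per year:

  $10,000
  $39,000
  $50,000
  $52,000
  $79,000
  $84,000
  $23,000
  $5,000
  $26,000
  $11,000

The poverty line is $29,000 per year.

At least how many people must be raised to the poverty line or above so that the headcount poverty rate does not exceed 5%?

5

5 of the 10 people are poor, so H = 5/10 = 0.500.
A headcount ratio of at most 5% allows at most ⌊0.05 × 10⌋ = 0 poor people.
So at least 5 − 0 = 5 must be lifted.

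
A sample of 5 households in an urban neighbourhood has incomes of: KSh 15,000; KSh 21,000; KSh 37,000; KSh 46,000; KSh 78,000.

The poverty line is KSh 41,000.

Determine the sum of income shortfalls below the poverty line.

Below z: KSh 15,000, KSh 21,000, KSh 37,000 (q = 3 of N = 5).
Individual gaps: 41000−15000 = 26000; 41000−21000 = 20000; 41000−37000 = 4000.
Aggregate gap = KSh 50,000.

KSh 50,000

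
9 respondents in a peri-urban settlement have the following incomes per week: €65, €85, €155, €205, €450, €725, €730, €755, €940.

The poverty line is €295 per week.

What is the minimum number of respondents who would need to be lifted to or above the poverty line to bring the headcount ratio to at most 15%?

4 of the 9 respondents are poor, so H = 4/9 = 0.444.
A headcount ratio of at most 15% allows at most ⌊0.15 × 9⌋ = 1 poor respondents.
So at least 4 − 1 = 3 must be lifted.

3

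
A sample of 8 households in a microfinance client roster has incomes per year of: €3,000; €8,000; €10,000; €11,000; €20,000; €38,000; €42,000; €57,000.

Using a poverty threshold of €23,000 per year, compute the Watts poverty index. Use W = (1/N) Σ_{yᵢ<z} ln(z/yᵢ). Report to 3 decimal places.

Poor units: €3,000, €8,000, €10,000, €11,000, €20,000 (q = 5 of N = 8).
Log gaps: ln(23000/3000) = 2.0369; ln(23000/8000) = 1.0561; ln(23000/10000) = 0.8329; ln(23000/11000) = 0.7376; ln(23000/20000) = 0.1398.
W = 4.803205 / 8 = 0.600.

0.600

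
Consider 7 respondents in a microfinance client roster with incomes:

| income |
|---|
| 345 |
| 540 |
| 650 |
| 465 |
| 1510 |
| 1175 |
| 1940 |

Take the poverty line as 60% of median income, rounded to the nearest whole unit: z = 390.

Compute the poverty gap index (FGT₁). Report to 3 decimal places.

0.016

Poor units: 345 (q = 1 of N = 7).
Gap ratios (z−y)/z: (390−345)/390 = 0.1154.
Sum of shortfalls = 0.115385; P₁ averages over all N: 0.115385 / 7 = 0.016.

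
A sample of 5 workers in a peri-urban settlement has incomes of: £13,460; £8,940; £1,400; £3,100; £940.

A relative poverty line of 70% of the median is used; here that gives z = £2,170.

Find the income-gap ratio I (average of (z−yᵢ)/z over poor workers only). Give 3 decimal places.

0.461

Below z: £940, £1,400 (q = 2 of N = 5).
Shortfall ratios (z−y)/z: 0.5668, 0.3548; sum = 0.921659.
The income-gap ratio divides by q (the poor only): 0.921659 / 2 = 0.461.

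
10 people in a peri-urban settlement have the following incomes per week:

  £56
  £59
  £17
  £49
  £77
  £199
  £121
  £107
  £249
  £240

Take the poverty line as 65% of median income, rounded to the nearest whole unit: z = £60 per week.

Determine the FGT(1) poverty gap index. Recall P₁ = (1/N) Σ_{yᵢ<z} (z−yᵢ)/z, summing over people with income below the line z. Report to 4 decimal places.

Below z: £17, £49, £56, £59 (q = 4 of N = 10).
Normalized shortfalls: (60−17)/60 = 0.7167; (60−49)/60 = 0.1833; (60−56)/60 = 0.0667; (60−59)/60 = 0.0167.
Σ = 0.983333. Dividing by the full population N = 10 gives P₁ = 0.0983.

0.0983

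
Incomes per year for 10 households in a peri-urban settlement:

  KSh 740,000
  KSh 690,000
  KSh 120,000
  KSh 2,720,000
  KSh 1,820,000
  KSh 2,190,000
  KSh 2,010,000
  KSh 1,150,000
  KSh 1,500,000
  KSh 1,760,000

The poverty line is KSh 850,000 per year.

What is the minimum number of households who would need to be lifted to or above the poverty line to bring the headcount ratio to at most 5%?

Currently q = 3 of N = 10 are below the line (H = 0.300).
A headcount ratio of at most 5% allows at most ⌊0.05 × 10⌋ = 0 poor households.
So at least 3 − 0 = 3 must be lifted.

3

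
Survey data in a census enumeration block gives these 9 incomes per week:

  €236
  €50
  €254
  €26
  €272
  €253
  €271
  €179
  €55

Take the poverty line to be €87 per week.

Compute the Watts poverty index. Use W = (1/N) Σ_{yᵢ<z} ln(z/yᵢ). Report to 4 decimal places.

0.2467

Incomes under z: €26, €50, €55 (q = 3 of N = 9).
Log gaps: ln(87/26) = 1.2078; ln(87/50) = 0.5539; ln(87/55) = 0.4586.
W = 2.220272 / 9 = 0.2467.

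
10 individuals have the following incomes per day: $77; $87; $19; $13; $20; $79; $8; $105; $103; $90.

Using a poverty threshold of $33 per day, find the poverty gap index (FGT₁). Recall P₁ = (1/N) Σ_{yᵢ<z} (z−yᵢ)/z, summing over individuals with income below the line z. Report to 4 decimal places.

0.2182

Below z: $8, $13, $19, $20 (q = 4 of N = 10).
Shortfall ratios: (33−8)/33 = 0.7576; (33−13)/33 = 0.6061; (33−19)/33 = 0.4242; (33−20)/33 = 0.3939.
Σ = 2.181818. Dividing by the full population N = 10 gives P₁ = 0.2182.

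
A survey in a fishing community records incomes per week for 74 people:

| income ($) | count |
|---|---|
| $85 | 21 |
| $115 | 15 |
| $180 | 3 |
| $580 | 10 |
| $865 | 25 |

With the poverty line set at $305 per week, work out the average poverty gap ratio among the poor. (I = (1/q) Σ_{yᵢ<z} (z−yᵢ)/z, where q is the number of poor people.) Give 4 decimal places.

0.6595

Below the line: 21×$85, 15×$115, 3×$180 (q = 39 of N = 74).
Relative gaps: 0.7213 (×21), 0.6230 (×15), 0.4098 (×3); sum = 25.721311.
The income-gap ratio divides by q (the poor only): 25.721311 / 39 = 0.6595.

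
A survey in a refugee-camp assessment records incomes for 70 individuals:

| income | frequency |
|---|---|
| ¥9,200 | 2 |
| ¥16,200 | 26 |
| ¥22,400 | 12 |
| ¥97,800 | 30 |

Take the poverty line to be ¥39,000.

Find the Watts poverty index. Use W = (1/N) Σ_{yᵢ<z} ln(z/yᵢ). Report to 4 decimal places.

Below the line: 2×¥9,200, 26×¥16,200, 12×¥22,400 (q = 40 of N = 70).
Log gaps: ln(39000/9200) = 1.4444 (×2); ln(39000/16200) = 0.8786 (×26); ln(39000/22400) = 0.5545 (×12).
W = 32.385035 / 70 = 0.4626.

0.4626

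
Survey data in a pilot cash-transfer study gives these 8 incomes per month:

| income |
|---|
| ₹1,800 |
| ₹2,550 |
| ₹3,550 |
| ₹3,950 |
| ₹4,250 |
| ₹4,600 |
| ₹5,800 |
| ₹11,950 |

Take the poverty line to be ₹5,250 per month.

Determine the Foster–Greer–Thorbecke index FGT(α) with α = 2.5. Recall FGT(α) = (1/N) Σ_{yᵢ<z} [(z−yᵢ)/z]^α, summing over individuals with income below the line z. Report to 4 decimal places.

0.0814

Below the line: ₹1,800, ₹2,550, ₹3,550, ₹3,950, ₹4,250, ₹4,600 (q = 6 of N = 8).
Shortfall ratios: (5250−1800)/5250 = 0.6571; (5250−2550)/5250 = 0.5143; (5250−3550)/5250 = 0.3238; (5250−3950)/5250 = 0.2476; (5250−4250)/5250 = 0.1905; (5250−4600)/5250 = 0.1238.
Raised to α = 2.5: 0.35007; 0.18968; 0.05967; 0.03051; 0.01583; 0.00539.
Sum = 0.651146; FGT(2.5) = 0.651146 / 8 = 0.0814.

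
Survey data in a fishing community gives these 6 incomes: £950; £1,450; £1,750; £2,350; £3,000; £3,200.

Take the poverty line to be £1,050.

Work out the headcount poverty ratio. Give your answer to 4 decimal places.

1 of the 6 individuals have income below £1,050.
H = 1/6 = 0.1667.

0.1667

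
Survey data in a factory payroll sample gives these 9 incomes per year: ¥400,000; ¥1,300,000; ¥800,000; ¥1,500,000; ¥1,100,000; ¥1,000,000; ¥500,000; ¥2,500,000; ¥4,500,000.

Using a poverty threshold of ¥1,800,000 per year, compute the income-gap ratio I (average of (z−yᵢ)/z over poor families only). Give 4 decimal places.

Poor units: ¥400,000, ¥500,000, ¥800,000, ¥1,000,000, ¥1,100,000, ¥1,300,000, ¥1,500,000 (q = 7 of N = 9).
Shortfall ratios (z−y)/z: 0.7778, 0.7222, 0.5556, 0.4444, 0.3889, 0.2778, 0.1667; sum = 3.333333.
I averages over the q = 7 poor units only: 3.333333 / 7 = 0.4762.

0.4762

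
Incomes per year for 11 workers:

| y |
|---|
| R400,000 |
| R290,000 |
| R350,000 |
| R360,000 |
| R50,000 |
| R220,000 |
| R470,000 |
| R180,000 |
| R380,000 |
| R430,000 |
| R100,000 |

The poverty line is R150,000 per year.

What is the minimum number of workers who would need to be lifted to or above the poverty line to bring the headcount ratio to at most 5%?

Currently q = 2 of N = 11 are below the line (H = 0.182).
A headcount ratio of at most 5% allows at most ⌊0.05 × 11⌋ = 0 poor workers.
So at least 2 − 0 = 2 must be lifted.

2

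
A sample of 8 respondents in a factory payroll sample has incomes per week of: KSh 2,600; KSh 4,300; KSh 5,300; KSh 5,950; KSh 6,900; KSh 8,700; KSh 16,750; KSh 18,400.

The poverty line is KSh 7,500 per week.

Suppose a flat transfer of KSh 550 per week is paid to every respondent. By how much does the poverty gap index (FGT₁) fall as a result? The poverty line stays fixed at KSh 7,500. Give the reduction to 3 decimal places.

Before: below the line — KSh 2,600, KSh 4,300, KSh 5,300, KSh 5,950, KSh 6,900; poverty gap index (FGT₁) = 0.20750.
After the KSh 550 transfer: below the line — KSh 3,150, KSh 4,850, KSh 5,850, KSh 6,500, KSh 7,450; poverty gap index (FGT₁) = 0.16167.
Reduction = 0.20750 − 0.16167 = 0.046.

0.046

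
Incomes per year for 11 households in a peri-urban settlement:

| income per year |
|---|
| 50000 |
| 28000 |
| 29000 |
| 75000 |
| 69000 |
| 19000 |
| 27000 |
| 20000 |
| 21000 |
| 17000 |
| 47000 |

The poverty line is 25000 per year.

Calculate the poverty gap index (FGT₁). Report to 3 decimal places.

Below the line: 17000, 19000, 20000, 21000 (q = 4 of N = 11).
Gap ratios (z−y)/z: (25000−17000)/25000 = 0.3200; (25000−19000)/25000 = 0.2400; (25000−20000)/25000 = 0.2000; (25000−21000)/25000 = 0.1600.
Σ = 0.920000. Dividing by the full population N = 11 gives P₁ = 0.084.

0.084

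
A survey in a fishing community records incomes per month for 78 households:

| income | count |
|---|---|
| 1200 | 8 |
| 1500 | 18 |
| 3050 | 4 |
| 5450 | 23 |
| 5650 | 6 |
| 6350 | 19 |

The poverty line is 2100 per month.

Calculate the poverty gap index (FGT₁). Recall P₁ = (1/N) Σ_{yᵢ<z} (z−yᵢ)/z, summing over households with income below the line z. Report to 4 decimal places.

0.1099

Below z: 8×1200, 18×1500 (q = 26 of N = 78).
Gap ratios (z−y)/z: (2100−1200)/2100 = 0.4286 (×8); (2100−1500)/2100 = 0.2857 (×18).
Sum of shortfalls = 8.571429; P₁ averages over all N: 8.571429 / 78 = 0.1099.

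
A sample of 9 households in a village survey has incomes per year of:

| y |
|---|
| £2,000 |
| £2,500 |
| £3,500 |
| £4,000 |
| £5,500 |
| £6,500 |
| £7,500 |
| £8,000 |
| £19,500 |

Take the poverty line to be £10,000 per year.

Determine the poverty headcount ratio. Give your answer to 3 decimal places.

8 of the 9 households have income below £10,000.
H = 8/9 = 0.889.

0.889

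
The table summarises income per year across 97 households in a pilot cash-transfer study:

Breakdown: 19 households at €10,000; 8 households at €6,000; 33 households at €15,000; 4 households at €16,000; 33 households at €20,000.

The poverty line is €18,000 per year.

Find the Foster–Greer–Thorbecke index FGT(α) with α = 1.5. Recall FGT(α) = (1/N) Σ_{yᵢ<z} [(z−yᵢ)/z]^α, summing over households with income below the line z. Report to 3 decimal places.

Incomes under z: 8×€6,000, 19×€10,000, 33×€15,000, 4×€16,000 (q = 64 of N = 97).
Relative gaps: (18000−6000)/18000 = 0.6667 (×8); (18000−10000)/18000 = 0.4444 (×19); (18000−15000)/18000 = 0.1667 (×33); (18000−16000)/18000 = 0.1111 (×4).
Raised to α = 1.5: 0.54433 (×8); 0.29630 (×19); 0.06804 (×33); 0.03704 (×4).
Sum = 12.377792; FGT(1.5) = 12.377792 / 97 = 0.128.

0.128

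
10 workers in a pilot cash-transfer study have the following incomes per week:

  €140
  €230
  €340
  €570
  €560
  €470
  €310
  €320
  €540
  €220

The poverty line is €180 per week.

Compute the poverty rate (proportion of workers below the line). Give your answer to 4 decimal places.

0.1000

1 of the 10 workers have income below €180.
H = 1/10 = 0.1000.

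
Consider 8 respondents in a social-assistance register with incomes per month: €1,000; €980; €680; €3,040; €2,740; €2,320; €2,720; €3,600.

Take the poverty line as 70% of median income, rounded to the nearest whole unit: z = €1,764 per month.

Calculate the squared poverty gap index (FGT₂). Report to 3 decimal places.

0.095

Poor units: €680, €980, €1,000 (q = 3 of N = 8).
Gap ratios (z−y)/z: (1764−680)/1764 = 0.6145; (1764−980)/1764 = 0.4444; (1764−1000)/1764 = 0.4331.
Squared: 0.3776; 0.1975; 0.1876.
Sum = 0.762738; P₂ = 0.762738 / 8 = 0.095.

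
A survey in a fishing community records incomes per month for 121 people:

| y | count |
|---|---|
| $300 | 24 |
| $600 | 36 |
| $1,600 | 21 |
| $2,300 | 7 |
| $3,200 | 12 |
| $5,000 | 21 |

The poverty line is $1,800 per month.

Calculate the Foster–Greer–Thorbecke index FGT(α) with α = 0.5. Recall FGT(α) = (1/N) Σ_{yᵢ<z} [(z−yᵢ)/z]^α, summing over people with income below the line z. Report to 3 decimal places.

0.482

Poor units: 24×$300, 36×$600, 21×$1,600 (q = 81 of N = 121).
Relative gaps: (1800−300)/1800 = 0.8333 (×24); (1800−600)/1800 = 0.6667 (×36); (1800−1600)/1800 = 0.1111 (×21).
Raised to α = 0.5: 0.91287 (×24); 0.81650 (×36); 0.33333 (×21).
Sum = 58.302779; FGT(0.5) = 58.302779 / 121 = 0.482.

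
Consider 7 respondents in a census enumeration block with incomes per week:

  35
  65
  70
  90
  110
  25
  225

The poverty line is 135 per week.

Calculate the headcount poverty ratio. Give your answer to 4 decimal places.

0.8571

6 of the 7 respondents have income below 135.
H = 6/7 = 0.8571.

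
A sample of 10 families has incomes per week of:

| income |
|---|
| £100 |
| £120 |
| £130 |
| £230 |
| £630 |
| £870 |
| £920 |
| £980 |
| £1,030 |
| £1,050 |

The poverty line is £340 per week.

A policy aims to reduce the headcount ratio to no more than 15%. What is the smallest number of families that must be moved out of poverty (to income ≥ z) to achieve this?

4 of the 10 families are poor, so H = 4/10 = 0.400.
A headcount ratio of at most 15% allows at most ⌊0.15 × 10⌋ = 1 poor families.
So at least 4 − 1 = 3 must be lifted.

3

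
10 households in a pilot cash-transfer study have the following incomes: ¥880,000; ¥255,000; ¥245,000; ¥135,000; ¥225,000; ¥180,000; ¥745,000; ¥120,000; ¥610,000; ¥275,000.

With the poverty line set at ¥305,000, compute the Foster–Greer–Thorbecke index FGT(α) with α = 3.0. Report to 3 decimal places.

Poor units: ¥120,000, ¥135,000, ¥180,000, ¥225,000, ¥245,000, ¥255,000, ¥275,000 (q = 7 of N = 10).
Gap ratios (z−y)/z: (305000−120000)/305000 = 0.6066; (305000−135000)/305000 = 0.5574; (305000−180000)/305000 = 0.4098; (305000−225000)/305000 = 0.2623; (305000−245000)/305000 = 0.1967; (305000−255000)/305000 = 0.1639; (305000−275000)/305000 = 0.0984.
Raised to α = 3.0: 0.22316; 0.17316; 0.06884; 0.01805; 0.00761; 0.00441; 0.00095.
Sum = 0.496174; FGT(3.0) = 0.496174 / 10 = 0.050.

0.050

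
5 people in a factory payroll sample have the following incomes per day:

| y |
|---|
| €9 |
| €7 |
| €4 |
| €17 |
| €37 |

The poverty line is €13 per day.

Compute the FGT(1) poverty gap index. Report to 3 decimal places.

0.292

Poor units: €4, €7, €9 (q = 3 of N = 5).
Shortfall ratios: (13−4)/13 = 0.6923; (13−7)/13 = 0.4615; (13−9)/13 = 0.3077.
Sum of shortfalls = 1.461538; P₁ averages over all N: 1.461538 / 5 = 0.292.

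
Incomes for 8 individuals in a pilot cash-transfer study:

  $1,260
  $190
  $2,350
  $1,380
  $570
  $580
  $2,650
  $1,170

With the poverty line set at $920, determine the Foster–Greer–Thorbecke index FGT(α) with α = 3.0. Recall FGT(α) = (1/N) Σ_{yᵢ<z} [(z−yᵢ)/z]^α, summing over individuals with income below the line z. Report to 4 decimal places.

0.0756

Incomes under z: $190, $570, $580 (q = 3 of N = 8).
Normalized shortfalls: (920−190)/920 = 0.7935; (920−570)/920 = 0.3804; (920−580)/920 = 0.3696.
Raised to α = 3.0: 0.49958; 0.05506; 0.05047.
Sum = 0.605115; FGT(3.0) = 0.605115 / 8 = 0.0756.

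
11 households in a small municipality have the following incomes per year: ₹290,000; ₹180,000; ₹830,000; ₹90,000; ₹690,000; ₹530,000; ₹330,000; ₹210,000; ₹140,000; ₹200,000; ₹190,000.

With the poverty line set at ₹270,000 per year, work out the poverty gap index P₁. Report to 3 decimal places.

0.205

Poor units: ₹90,000, ₹140,000, ₹180,000, ₹190,000, ₹200,000, ₹210,000 (q = 6 of N = 11).
Shortfall ratios: (270000−90000)/270000 = 0.6667; (270000−140000)/270000 = 0.4815; (270000−180000)/270000 = 0.3333; (270000−190000)/270000 = 0.2963; (270000−200000)/270000 = 0.2593; (270000−210000)/270000 = 0.2222.
Sum of shortfalls = 2.259259; P₁ averages over all N: 2.259259 / 11 = 0.205.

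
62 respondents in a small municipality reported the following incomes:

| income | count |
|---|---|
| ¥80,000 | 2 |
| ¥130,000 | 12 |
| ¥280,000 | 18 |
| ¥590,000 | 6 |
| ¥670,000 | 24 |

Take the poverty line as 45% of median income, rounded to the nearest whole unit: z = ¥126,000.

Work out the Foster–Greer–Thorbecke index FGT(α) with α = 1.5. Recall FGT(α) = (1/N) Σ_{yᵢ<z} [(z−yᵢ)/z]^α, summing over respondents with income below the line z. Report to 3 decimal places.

0.007

Below z: 2×¥80,000 (q = 2 of N = 62).
Gap ratios (z−y)/z: (126000−80000)/126000 = 0.3651 (×2).
Raised to α = 1.5: 0.22059 (×2).
Sum = 0.441175; FGT(1.5) = 0.441175 / 62 = 0.007.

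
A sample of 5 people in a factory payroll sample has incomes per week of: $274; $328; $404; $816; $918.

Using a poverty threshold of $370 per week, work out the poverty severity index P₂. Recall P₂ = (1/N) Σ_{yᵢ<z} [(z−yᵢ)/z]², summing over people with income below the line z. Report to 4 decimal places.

0.0160

Below z: $274, $328 (q = 2 of N = 5).
Relative gaps: (370−274)/370 = 0.2595; (370−328)/370 = 0.1135.
Squared: 0.0673; 0.0129.
Sum = 0.080205; P₂ = 0.080205 / 5 = 0.0160.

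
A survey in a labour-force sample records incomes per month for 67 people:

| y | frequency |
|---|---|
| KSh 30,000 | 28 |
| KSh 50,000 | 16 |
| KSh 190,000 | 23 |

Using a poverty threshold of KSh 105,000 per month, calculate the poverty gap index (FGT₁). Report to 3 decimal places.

Below the line: 28×KSh 30,000, 16×KSh 50,000 (q = 44 of N = 67).
Gap ratios (z−y)/z: (105000−30000)/105000 = 0.7143 (×28); (105000−50000)/105000 = 0.5238 (×16).
Sum of shortfalls = 28.380952; P₁ averages over all N: 28.380952 / 67 = 0.424.

0.424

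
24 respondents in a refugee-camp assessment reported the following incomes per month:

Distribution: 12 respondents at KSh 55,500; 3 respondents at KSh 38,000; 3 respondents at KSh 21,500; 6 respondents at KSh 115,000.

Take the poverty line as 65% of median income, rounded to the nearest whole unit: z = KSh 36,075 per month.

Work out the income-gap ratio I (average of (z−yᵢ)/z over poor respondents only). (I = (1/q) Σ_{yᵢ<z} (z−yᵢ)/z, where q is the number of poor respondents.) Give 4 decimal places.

0.4040

Poor units: 3×KSh 21,500 (q = 3 of N = 24).
Relative gaps: 0.4040 (×3); sum = 1.212058.
The income-gap ratio divides by q (the poor only): 1.212058 / 3 = 0.4040.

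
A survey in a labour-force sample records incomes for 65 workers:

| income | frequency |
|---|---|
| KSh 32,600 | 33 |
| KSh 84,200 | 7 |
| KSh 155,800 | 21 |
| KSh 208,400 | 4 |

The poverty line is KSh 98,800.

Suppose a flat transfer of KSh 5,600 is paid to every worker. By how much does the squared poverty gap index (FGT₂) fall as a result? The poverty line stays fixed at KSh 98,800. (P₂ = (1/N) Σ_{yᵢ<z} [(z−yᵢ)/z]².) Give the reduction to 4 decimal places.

0.0384

Before: below the line — 33×KSh 32,600, 7×KSh 84,200; squared poverty gap index (FGT₂) = 0.230282.
After the KSh 5,600 transfer: below the line — 33×KSh 38,200, 7×KSh 89,800; squared poverty gap index (FGT₂) = 0.191893.
Reduction = 0.230282 − 0.191893 = 0.0384.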